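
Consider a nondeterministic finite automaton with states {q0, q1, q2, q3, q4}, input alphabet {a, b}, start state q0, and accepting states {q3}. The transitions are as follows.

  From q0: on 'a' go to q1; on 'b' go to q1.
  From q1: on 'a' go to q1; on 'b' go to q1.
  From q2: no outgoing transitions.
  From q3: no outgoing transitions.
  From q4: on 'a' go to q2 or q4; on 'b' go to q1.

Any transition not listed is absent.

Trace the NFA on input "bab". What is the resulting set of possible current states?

Start in {q0}.
Read 'b': q0→{q1}; now {q1}.
Read 'a': q1→{q1}; now {q1}.
Read 'b': q1→{q1}; now {q1}.

{q1}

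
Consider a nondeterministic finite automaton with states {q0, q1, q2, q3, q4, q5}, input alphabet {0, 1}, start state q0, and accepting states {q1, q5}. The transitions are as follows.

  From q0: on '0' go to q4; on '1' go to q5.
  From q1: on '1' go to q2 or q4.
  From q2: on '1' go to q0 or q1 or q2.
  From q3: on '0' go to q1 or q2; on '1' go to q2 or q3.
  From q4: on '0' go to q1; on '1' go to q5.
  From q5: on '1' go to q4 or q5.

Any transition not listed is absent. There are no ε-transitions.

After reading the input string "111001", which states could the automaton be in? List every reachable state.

∅

Start in {q0}.
Read '1': q0→{q5}; now {q5}.
Read '1': q5→{q4, q5}; now {q4, q5}.
Read '1': q4→{q5}, q5→{q4, q5}; now {q4, q5}.
Read '0': q4→{q1}, q5→∅; now {q1}.
Read '0': q1→∅; now ∅.
The set is empty and remains empty for the remaining 1 symbol.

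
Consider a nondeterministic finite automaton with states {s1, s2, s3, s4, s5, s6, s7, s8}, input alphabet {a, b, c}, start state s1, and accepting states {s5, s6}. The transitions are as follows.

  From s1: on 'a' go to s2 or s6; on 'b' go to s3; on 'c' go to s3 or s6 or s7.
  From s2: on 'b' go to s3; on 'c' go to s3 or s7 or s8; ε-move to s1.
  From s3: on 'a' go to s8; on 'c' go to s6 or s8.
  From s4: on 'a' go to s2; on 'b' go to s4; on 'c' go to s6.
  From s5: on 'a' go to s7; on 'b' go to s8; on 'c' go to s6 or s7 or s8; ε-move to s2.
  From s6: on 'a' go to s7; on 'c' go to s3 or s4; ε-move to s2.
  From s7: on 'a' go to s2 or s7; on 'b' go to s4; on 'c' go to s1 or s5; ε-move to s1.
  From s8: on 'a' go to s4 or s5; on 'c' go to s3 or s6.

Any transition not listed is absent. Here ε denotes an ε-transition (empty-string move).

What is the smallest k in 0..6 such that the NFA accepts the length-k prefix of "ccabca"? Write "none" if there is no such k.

Start in {s1}.
Read 'c': s1→{s3, s6, s7}; union {s3, s6, s7}; ε-closure = {s1, s2, s3, s6, s7}.
None of the earlier sets intersect F, but {s1, s2, s3, s6, s7} does.

1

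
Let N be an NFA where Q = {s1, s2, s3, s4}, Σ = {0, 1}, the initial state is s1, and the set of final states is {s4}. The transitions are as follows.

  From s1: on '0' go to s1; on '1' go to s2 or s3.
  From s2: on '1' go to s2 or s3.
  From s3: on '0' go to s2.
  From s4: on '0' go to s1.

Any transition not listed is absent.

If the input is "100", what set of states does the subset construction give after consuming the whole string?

∅

Start in {s1}.
Read '1': s1→{s2, s3}; now {s2, s3}.
Read '0': s2→∅, s3→{s2}; now {s2}.
Read '0': s2→∅; now ∅.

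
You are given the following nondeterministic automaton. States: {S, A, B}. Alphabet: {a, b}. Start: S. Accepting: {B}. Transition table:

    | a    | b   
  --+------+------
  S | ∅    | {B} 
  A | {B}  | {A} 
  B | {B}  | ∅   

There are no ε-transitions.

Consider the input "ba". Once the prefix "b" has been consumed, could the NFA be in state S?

Start in {S}.
Read 'b': S→{B}; now {B}.
State S is not in {B}.

No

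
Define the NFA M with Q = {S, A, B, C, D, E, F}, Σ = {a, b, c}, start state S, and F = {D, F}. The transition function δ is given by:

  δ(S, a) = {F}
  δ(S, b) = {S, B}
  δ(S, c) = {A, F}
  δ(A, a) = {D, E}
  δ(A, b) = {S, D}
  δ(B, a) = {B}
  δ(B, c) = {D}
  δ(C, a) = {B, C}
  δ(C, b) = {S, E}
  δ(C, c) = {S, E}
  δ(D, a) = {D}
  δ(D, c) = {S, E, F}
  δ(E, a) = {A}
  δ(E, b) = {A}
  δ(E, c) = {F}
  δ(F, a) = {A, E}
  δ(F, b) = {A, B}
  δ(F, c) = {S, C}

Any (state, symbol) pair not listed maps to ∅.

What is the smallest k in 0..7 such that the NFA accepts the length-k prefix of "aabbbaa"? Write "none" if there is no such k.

Start in {S}.
Read 'a': S→{F}; now {F}.
None of the earlier sets intersect F, but {F} does.

1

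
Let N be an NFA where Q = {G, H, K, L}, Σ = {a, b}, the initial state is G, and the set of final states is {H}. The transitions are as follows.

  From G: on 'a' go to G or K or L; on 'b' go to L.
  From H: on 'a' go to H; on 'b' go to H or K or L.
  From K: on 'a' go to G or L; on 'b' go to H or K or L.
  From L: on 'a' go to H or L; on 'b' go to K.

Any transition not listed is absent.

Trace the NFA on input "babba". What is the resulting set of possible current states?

{G, H, L}

Start in {G}.
Read 'b': {G} → {L}.
Read 'a': {L} → {H, L}.
Read 'b': {H, L} → {H, K, L}.
Read 'b': {H, K, L} → {H, K, L}.
Read 'a': {H, K, L} → {G, H, L}.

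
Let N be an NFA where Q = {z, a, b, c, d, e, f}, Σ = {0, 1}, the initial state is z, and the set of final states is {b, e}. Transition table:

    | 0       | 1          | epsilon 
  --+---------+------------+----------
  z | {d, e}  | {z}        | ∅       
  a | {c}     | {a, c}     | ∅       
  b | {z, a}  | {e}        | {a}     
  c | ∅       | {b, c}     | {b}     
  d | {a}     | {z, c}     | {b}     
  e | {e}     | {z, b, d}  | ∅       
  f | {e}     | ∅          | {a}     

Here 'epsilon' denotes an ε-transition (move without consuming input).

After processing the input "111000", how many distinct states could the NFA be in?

6

Start in {z}.
Read '1': z→{z}; now {z}.
Read '1': z→{z}; now {z}.
Read '1': z→{z}; now {z}.
Read '0': z→{d, e}; union {d, e}; ε-closure = {a, b, d, e}.
Read '0': a→{c}, b→{z, a}, d→{a}, e→{e}; union {z, a, c, e}; ε-closure = {z, a, b, c, e}.
Read '0': z→{d, e}, a→{c}, b→{z, a}, c→∅, e→{e}; union {z, a, c, d, e}; ε-closure = {z, a, b, c, d, e}.
That set has 6 states.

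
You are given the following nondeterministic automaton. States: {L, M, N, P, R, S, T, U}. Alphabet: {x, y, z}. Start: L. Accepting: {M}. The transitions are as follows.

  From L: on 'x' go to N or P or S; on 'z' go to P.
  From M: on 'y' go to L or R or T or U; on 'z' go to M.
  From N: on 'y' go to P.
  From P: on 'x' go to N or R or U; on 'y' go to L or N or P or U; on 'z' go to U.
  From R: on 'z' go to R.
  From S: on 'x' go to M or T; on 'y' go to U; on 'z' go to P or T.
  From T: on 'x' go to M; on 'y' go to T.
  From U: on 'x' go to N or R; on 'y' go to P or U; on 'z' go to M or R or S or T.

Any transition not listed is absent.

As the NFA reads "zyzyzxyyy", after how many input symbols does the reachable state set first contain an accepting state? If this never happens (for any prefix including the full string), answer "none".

3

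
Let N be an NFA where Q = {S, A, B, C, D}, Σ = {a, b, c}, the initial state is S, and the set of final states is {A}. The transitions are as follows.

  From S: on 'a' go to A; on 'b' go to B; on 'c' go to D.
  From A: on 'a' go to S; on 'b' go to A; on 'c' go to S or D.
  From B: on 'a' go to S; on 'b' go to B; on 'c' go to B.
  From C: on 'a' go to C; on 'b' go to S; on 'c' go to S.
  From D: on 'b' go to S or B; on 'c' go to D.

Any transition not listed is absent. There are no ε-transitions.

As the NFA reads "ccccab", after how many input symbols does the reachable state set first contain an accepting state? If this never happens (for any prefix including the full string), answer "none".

Start in {S}.
Read 'c': S→{D}; now {D}.
Read 'c': D→{D}; now {D}.
Read 'c': D→{D}; now {D}.
Read 'c': D→{D}; now {D}.
Read 'a': D→∅; now ∅.
The set is empty and remains empty for the remaining 1 symbol.
No reachable set along the way intersects F.

none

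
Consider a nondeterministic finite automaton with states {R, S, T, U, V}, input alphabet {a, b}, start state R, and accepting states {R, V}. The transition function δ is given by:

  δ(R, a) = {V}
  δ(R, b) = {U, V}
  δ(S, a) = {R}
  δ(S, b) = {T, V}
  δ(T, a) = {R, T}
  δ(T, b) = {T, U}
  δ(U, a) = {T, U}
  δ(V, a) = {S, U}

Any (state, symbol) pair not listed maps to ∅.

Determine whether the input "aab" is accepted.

Yes

Start in {R}.
Read 'a': R→{V}; now {V}.
Read 'a': V→{S, U}; now {S, U}.
Read 'b': S→{T, V}, U→∅; now {T, V}.
The final set {T, V} contains the accepting state V.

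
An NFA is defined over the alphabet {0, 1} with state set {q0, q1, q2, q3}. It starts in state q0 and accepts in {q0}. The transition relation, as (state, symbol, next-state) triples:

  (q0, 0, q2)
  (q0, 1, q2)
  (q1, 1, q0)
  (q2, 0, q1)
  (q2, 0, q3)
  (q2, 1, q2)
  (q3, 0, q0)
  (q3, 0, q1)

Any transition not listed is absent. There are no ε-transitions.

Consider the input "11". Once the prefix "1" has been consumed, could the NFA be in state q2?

Yes

Start in {q0}.
Read '1': q0→{q2}; now {q2}.
State q2 is in {q2}.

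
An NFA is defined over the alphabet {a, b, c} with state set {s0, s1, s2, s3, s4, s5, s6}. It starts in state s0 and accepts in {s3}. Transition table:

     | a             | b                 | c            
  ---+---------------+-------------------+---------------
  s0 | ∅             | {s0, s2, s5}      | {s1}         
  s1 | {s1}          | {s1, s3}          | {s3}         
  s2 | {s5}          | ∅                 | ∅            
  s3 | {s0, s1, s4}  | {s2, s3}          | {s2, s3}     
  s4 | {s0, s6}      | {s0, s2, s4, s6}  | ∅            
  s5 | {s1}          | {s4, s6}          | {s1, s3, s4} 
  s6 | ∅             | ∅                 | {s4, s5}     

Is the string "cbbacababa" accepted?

No

Start in {s0}.
Read 'c': s0→{s1}; now {s1}.
Read 'b': s1→{s1, s3}; now {s1, s3}.
Read 'b': s1→{s1, s3}, s3→{s2, s3}; now {s1, s2, s3}.
Read 'a': s1→{s1}, s2→{s5}, s3→{s0, s1, s4}; now {s0, s1, s4, s5}.
Read 'c': s0→{s1}, s1→{s3}, s4→∅, s5→{s1, s3, s4}; now {s1, s3, s4}.
Read 'a': s1→{s1}, s3→{s0, s1, s4}, s4→{s0, s6}; now {s0, s1, s4, s6}.
Read 'b': s0→{s0, s2, s5}, s1→{s1, s3}, s4→{s0, s2, s4, s6}, s6→∅; now {s0, s1, s2, s3, s4, s5, s6}.
Read 'a': s0→∅, s1→{s1}, s2→{s5}, s3→{s0, s1, s4}, s4→{s0, s6}, s5→{s1}, s6→∅; now {s0, s1, s4, s5, s6}.
Read 'b': s0→{s0, s2, s5}, s1→{s1, s3}, s4→{s0, s2, s4, s6}, s5→{s4, s6}, s6→∅; now {s0, s1, s2, s3, s4, s5, s6}.
Read 'a': s0→∅, s1→{s1}, s2→{s5}, s3→{s0, s1, s4}, s4→{s0, s6}, s5→{s1}, s6→∅; now {s0, s1, s4, s5, s6}.
The final set {s0, s1, s4, s5, s6} contains no accepting state.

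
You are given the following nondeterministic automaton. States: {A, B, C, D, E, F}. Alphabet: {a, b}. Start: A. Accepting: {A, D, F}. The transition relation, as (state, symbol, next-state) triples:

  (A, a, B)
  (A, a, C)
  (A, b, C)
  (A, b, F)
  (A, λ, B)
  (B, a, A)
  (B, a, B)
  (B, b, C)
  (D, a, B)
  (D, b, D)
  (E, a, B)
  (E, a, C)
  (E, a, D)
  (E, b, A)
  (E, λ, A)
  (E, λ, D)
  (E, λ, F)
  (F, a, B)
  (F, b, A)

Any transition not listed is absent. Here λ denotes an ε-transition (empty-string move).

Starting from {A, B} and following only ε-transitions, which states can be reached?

{A, B}

Begin with {A, B}.
No ε-moves leave this set, so the closure equals the set itself.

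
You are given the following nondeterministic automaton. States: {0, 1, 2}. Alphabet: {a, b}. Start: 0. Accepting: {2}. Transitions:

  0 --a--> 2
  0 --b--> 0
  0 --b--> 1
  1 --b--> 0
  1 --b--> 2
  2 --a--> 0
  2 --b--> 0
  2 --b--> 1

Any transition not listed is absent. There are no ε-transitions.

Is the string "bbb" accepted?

Yes

Start in {0}.
Read 'b': {0} → {0, 1}.
Read 'b': {0, 1} → {0, 1, 2}.
Read 'b': {0, 1, 2} → {0, 1, 2}.
The final set {0, 1, 2} contains the accepting state 2.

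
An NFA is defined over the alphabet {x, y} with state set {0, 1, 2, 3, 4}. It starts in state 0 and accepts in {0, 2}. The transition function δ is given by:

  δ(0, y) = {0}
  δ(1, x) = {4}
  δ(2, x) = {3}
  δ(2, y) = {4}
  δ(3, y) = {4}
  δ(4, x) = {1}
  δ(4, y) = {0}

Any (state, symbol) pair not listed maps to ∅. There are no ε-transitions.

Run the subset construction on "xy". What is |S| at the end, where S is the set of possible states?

0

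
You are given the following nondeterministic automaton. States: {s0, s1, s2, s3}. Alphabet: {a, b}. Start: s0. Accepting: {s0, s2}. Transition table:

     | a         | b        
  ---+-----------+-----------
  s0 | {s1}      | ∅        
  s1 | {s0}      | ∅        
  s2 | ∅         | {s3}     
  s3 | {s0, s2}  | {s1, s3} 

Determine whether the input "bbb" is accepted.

No

Start in {s0}.
Read 'b': {s0} → ∅.
The set is empty and remains empty for the remaining 2 symbols.
The final set ∅ contains no accepting state.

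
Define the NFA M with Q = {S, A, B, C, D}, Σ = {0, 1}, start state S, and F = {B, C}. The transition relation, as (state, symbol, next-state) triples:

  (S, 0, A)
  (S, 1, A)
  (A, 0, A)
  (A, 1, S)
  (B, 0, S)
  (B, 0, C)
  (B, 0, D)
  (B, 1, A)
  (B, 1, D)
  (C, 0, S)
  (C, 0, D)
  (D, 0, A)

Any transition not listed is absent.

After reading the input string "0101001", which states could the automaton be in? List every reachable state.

{S}

Start in {S}.
Read '0': S→{A}; now {A}.
Read '1': A→{S}; now {S}.
Read '0': S→{A}; now {A}.
Read '1': A→{S}; now {S}.
Read '0': S→{A}; now {A}.
Read '0': A→{A}; now {A}.
Read '1': A→{S}; now {S}.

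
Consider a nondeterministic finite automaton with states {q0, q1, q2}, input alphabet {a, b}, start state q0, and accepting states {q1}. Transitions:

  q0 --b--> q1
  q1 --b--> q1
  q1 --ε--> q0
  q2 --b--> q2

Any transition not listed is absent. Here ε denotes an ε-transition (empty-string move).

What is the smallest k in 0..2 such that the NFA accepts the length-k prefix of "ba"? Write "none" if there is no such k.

1

Start in {q0}.
Read 'b': q0→{q1}; union {q1}; ε-closure = {q0, q1}.
None of the earlier sets intersect F, but {q0, q1} does.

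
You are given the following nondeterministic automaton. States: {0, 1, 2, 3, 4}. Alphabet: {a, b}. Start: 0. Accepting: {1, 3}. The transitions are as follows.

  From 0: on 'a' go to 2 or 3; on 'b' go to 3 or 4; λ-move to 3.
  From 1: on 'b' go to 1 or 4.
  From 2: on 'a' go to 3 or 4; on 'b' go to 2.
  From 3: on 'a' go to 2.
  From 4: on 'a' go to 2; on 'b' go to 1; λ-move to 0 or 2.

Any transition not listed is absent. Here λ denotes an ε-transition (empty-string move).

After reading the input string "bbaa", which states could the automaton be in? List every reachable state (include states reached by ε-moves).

{0, 2, 3, 4}

Start: ε-closure({0}) = {0, 3}.
Read 'b': 0→{3, 4}, 3→∅; union {3, 4}; ε-closure = {0, 2, 3, 4}.
Read 'b': 0→{3, 4}, 2→{2}, 3→∅, 4→{1}; union {1, 2, 3, 4}; ε-closure = {0, 1, 2, 3, 4}.
Read 'a': 0→{2, 3}, 1→∅, 2→{3, 4}, 3→{2}, 4→{2}; union {2, 3, 4}; ε-closure = {0, 2, 3, 4}.
Read 'a': 0→{2, 3}, 2→{3, 4}, 3→{2}, 4→{2}; union {2, 3, 4}; ε-closure = {0, 2, 3, 4}.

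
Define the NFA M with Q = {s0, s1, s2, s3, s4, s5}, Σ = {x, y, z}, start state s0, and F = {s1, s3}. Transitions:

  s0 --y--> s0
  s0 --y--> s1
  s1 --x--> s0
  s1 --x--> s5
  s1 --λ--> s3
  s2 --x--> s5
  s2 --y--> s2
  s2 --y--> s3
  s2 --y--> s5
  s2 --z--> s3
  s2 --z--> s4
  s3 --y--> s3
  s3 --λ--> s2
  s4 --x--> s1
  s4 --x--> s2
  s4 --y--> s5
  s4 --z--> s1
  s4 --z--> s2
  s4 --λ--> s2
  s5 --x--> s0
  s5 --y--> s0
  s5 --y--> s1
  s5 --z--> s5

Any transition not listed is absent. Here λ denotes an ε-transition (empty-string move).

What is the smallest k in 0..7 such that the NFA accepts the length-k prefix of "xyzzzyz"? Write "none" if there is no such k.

Start in {s0}.
Read 'x': {s0} → ∅.
The set is empty and remains empty for the remaining 6 symbols.
No reachable set along the way intersects F.

none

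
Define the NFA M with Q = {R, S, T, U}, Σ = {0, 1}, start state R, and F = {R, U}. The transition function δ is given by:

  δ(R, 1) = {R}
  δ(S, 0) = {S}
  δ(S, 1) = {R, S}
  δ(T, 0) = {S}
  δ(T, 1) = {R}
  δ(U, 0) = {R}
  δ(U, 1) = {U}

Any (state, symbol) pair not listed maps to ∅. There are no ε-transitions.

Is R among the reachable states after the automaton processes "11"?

Start in {R}.
Read '1': {R} → {R}.
Read '1': {R} → {R}.
State R is in {R}.

Yes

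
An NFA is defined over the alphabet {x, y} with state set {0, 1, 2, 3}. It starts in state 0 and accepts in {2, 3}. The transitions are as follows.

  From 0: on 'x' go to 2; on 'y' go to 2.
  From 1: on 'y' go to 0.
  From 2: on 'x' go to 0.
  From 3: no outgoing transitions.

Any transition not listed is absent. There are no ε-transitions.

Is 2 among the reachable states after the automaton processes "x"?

Yes

Start in {0}.
Read 'x': 0→{2}; now {2}.
State 2 is in {2}.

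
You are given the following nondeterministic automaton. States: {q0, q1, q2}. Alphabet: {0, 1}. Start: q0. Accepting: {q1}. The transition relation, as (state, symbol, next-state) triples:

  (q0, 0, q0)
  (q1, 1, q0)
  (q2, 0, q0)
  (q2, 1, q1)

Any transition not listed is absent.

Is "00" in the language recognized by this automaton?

Start in {q0}.
Read '0': q0→{q0}; now {q0}.
Read '0': q0→{q0}; now {q0}.
The final set {q0} contains no accepting state.

No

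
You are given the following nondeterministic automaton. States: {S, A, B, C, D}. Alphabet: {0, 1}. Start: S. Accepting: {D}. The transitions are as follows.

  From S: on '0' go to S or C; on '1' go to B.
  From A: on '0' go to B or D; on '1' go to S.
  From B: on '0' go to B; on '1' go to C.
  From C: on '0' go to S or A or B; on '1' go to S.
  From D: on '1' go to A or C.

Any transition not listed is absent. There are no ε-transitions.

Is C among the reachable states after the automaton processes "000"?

Yes

Start in {S}.
Read '0': S→{S, C}; now {S, C}.
Read '0': S→{S, C}, C→{S, A, B}; now {S, A, B, C}.
Read '0': S→{S, C}, A→{B, D}, B→{B}, C→{S, A, B}; now {S, A, B, C, D}.
State C is in {S, A, B, C, D}.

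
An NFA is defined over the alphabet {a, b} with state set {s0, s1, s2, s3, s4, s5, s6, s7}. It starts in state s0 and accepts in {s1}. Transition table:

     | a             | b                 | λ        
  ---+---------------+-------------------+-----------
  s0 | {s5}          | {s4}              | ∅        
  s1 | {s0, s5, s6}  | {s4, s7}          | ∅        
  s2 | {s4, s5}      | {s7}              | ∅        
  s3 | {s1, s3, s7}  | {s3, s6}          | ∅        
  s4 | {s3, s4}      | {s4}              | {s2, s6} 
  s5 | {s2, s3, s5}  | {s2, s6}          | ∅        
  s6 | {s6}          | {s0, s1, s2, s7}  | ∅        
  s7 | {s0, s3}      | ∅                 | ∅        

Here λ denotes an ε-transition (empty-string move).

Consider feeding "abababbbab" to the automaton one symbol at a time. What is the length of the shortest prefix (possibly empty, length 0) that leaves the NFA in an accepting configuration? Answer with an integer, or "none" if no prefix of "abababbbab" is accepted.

Start in {s0}.
Read 'a': {s0} → {s5}.
Read 'b': {s5} → {s2, s6}.
Read 'a': {s2, s6} → {s2, s4, s5, s6}.
Read 'b': {s2, s4, s5, s6} → {s0, s1, s2, s4, s6, s7}.
None of the earlier sets intersect F, but {s0, s1, s2, s4, s6, s7} does.

4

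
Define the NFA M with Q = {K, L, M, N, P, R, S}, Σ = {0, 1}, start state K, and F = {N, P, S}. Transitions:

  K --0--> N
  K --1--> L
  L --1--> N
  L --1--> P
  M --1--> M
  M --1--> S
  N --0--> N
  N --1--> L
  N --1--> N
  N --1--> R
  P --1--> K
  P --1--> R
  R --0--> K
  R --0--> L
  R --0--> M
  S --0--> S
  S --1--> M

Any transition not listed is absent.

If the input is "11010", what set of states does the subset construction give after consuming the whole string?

{K, L, M, N}

Start in {K}.
Read '1': K→{L}; now {L}.
Read '1': L→{N, P}; now {N, P}.
Read '0': N→{N}, P→∅; now {N}.
Read '1': N→{L, N, R}; now {L, N, R}.
Read '0': L→∅, N→{N}, R→{K, L, M}; now {K, L, M, N}.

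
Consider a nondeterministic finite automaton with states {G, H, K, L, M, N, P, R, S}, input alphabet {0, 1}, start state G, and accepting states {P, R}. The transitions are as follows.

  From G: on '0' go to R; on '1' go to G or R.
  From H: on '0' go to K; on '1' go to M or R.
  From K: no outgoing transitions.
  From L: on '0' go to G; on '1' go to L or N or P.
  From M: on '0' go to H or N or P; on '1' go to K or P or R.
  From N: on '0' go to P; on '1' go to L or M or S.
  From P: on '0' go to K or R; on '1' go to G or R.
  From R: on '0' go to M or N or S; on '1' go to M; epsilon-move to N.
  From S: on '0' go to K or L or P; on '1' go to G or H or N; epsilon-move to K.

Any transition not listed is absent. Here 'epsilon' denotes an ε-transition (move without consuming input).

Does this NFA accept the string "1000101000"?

Yes

Start in {G}.
Read '1': G→{G, R}; union {G, R}; ε-closure = {G, N, R}.
Read '0': G→{R}, N→{P}, R→{M, N, S}; union {M, N, P, R, S}; ε-closure = {K, M, N, P, R, S}.
Read '0': K→∅, M→{H, N, P}, N→{P}, P→{K, R}, R→{M, N, S}, S→{K, L, P}; now {H, K, L, M, N, P, R, S}.
Read '0': H→{K}, K→∅, L→{G}, M→{H, N, P}, N→{P}, P→{K, R}, R→{M, N, S}, S→{K, L, P}; now {G, H, K, L, M, N, P, R, S}.
Read '1': G→{G, R}, H→{M, R}, K→∅, L→{L, N, P}, M→{K, P, R}, N→{L, M, S}, P→{G, R}, R→{M}, S→{G, H, N}; now {G, H, K, L, M, N, P, R, S}.
Read '0': G→{R}, H→{K}, K→∅, L→{G}, M→{H, N, P}, N→{P}, P→{K, R}, R→{M, N, S}, S→{K, L, P}; now {G, H, K, L, M, N, P, R, S}.
Read '1': G→{G, R}, H→{M, R}, K→∅, L→{L, N, P}, M→{K, P, R}, N→{L, M, S}, P→{G, R}, R→{M}, S→{G, H, N}; now {G, H, K, L, M, N, P, R, S}.
Read '0': G→{R}, H→{K}, K→∅, L→{G}, M→{H, N, P}, N→{P}, P→{K, R}, R→{M, N, S}, S→{K, L, P}; now {G, H, K, L, M, N, P, R, S}.
Read '0': G→{R}, H→{K}, K→∅, L→{G}, M→{H, N, P}, N→{P}, P→{K, R}, R→{M, N, S}, S→{K, L, P}; now {G, H, K, L, M, N, P, R, S}.
Read '0': G→{R}, H→{K}, K→∅, L→{G}, M→{H, N, P}, N→{P}, P→{K, R}, R→{M, N, S}, S→{K, L, P}; now {G, H, K, L, M, N, P, R, S}.
The final set {G, H, K, L, M, N, P, R, S} contains the accepting states P, R.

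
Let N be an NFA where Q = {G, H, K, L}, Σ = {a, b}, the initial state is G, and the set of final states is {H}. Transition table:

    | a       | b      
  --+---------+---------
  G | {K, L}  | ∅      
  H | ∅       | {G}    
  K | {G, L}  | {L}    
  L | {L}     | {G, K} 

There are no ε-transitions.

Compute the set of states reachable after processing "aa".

Start in {G}.
Read 'a': G→{K, L}; now {K, L}.
Read 'a': K→{G, L}, L→{L}; now {G, L}.

{G, L}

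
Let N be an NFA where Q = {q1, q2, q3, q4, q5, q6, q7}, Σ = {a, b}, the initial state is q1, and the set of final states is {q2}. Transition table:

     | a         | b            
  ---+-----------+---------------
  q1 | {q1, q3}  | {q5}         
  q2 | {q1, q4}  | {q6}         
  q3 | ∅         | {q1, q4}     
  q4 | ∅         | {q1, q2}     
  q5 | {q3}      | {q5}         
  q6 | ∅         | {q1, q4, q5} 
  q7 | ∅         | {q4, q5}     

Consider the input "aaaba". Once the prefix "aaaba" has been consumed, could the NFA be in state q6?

No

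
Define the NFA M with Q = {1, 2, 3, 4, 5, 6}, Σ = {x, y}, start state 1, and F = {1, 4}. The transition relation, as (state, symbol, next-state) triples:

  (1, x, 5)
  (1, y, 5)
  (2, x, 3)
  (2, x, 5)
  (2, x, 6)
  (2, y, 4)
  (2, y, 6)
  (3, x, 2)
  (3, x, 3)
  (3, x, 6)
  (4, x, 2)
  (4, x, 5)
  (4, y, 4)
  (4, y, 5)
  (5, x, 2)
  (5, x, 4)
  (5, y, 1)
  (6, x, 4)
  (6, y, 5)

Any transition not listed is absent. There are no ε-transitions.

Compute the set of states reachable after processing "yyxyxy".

Start in {1}.
Read 'y': {1} → {5}.
Read 'y': {5} → {1}.
Read 'x': {1} → {5}.
Read 'y': {5} → {1}.
Read 'x': {1} → {5}.
Read 'y': {5} → {1}.

{1}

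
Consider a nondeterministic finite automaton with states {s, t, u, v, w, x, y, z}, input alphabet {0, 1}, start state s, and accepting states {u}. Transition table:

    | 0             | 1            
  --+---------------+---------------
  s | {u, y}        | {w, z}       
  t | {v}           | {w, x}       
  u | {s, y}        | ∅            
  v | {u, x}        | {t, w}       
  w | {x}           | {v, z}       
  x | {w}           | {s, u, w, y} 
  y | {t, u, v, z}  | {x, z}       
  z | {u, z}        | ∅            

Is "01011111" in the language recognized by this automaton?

Start in {s}.
Read '0': s→{u, y}; now {u, y}.
Read '1': u→∅, y→{x, z}; now {x, z}.
Read '0': x→{w}, z→{u, z}; now {u, w, z}.
Read '1': u→∅, w→{v, z}, z→∅; now {v, z}.
Read '1': v→{t, w}, z→∅; now {t, w}.
Read '1': t→{w, x}, w→{v, z}; now {v, w, x, z}.
Read '1': v→{t, w}, w→{v, z}, x→{s, u, w, y}, z→∅; now {s, t, u, v, w, y, z}.
Read '1': s→{w, z}, t→{w, x}, u→∅, v→{t, w}, w→{v, z}, y→{x, z}, z→∅; now {t, v, w, x, z}.
The final set {t, v, w, x, z} contains no accepting state.

No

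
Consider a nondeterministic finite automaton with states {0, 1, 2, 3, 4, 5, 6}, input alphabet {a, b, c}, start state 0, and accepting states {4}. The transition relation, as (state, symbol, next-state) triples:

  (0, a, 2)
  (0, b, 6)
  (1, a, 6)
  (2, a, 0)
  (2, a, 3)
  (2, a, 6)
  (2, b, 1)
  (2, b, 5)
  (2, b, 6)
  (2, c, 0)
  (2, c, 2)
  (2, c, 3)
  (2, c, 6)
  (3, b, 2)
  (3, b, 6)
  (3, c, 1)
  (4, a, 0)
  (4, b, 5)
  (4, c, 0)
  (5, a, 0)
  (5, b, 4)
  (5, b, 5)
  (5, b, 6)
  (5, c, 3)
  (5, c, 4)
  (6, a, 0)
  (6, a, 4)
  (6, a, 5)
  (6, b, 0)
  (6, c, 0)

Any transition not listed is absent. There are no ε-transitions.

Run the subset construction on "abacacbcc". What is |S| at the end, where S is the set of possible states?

Start in {0}.
Read 'a': 0→{2}; now {2}.
Read 'b': 2→{1, 5, 6}; now {1, 5, 6}.
Read 'a': 1→{6}, 5→{0}, 6→{0, 4, 5}; now {0, 4, 5, 6}.
Read 'c': 0→∅, 4→{0}, 5→{3, 4}, 6→{0}; now {0, 3, 4}.
Read 'a': 0→{2}, 3→∅, 4→{0}; now {0, 2}.
Read 'c': 0→∅, 2→{0, 2, 3, 6}; now {0, 2, 3, 6}.
Read 'b': 0→{6}, 2→{1, 5, 6}, 3→{2, 6}, 6→{0}; now {0, 1, 2, 5, 6}.
Read 'c': 0→∅, 1→∅, 2→{0, 2, 3, 6}, 5→{3, 4}, 6→{0}; now {0, 2, 3, 4, 6}.
Read 'c': 0→∅, 2→{0, 2, 3, 6}, 3→{1}, 4→{0}, 6→{0}; now {0, 1, 2, 3, 6}.
That set has 5 states.

5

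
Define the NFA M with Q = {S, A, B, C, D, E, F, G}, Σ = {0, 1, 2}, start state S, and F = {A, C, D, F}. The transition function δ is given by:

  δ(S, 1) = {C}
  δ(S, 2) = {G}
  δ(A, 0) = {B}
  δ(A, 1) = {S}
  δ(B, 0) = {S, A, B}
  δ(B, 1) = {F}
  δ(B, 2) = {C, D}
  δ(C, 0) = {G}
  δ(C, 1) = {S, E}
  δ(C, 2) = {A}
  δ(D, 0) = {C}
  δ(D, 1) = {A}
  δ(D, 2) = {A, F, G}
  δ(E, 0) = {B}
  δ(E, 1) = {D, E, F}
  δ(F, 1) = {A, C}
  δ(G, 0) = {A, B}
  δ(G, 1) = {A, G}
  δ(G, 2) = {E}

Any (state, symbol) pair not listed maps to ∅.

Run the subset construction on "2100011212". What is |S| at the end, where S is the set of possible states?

2

Start in {S}.
Read '2': S→{G}; now {G}.
Read '1': G→{A, G}; now {A, G}.
Read '0': A→{B}, G→{A, B}; now {A, B}.
Read '0': A→{B}, B→{S, A, B}; now {S, A, B}.
Read '0': S→∅, A→{B}, B→{S, A, B}; now {S, A, B}.
Read '1': S→{C}, A→{S}, B→{F}; now {S, C, F}.
Read '1': S→{C}, C→{S, E}, F→{A, C}; now {S, A, C, E}.
Read '2': S→{G}, A→∅, C→{A}, E→∅; now {A, G}.
Read '1': A→{S}, G→{A, G}; now {S, A, G}.
Read '2': S→{G}, A→∅, G→{E}; now {E, G}.
That set has 2 states.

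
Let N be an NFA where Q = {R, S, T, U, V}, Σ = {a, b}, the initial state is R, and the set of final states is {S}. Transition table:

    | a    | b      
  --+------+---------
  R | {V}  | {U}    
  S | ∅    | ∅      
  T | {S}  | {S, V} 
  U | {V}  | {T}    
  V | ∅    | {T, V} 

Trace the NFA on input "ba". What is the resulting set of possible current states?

{V}

Start in {R}.
Read 'b': R→{U}; now {U}.
Read 'a': U→{V}; now {V}.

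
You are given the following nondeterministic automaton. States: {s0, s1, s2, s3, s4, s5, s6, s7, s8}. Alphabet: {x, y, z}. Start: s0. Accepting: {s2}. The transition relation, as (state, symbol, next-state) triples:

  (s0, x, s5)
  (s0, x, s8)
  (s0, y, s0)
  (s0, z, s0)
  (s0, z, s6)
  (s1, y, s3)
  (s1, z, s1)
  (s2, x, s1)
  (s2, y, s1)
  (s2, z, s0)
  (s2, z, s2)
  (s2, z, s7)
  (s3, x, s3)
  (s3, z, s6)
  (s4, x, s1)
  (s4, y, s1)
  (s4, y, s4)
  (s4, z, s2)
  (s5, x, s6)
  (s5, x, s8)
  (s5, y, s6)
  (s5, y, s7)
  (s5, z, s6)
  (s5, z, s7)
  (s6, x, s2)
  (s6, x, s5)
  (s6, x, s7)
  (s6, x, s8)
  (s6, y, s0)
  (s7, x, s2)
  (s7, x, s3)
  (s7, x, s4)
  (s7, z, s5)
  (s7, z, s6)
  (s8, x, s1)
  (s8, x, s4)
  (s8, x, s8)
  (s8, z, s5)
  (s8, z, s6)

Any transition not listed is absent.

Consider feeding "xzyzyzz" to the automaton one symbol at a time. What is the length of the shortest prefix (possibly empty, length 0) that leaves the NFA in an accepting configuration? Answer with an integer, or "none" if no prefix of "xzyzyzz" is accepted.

Start in {s0}.
Read 'x': {s0} → {s5, s8}.
Read 'z': {s5, s8} → {s5, s6, s7}.
Read 'y': {s5, s6, s7} → {s0, s6, s7}.
Read 'z': {s0, s6, s7} → {s0, s5, s6}.
Read 'y': {s0, s5, s6} → {s0, s6, s7}.
Read 'z': {s0, s6, s7} → {s0, s5, s6}.
Read 'z': {s0, s5, s6} → {s0, s6, s7}.
No reachable set along the way intersects F.

none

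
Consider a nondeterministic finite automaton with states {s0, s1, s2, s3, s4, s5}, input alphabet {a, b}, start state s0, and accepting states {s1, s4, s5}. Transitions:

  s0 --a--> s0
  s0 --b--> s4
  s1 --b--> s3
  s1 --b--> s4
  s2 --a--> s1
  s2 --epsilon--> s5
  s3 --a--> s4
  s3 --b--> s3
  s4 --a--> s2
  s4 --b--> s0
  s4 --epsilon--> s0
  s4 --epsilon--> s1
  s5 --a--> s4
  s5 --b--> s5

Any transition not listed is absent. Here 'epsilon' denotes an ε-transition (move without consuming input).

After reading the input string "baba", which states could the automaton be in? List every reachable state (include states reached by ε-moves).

Start in {s0}.
Read 'b': s0→{s4}; union {s4}; ε-closure = {s0, s1, s4}.
Read 'a': s0→{s0}, s1→∅, s4→{s2}; union {s0, s2}; ε-closure = {s0, s2, s5}.
Read 'b': s0→{s4}, s2→∅, s5→{s5}; union {s4, s5}; ε-closure = {s0, s1, s4, s5}.
Read 'a': s0→{s0}, s1→∅, s4→{s2}, s5→{s4}; union {s0, s2, s4}; ε-closure = {s0, s1, s2, s4, s5}.

{s0, s1, s2, s4, s5}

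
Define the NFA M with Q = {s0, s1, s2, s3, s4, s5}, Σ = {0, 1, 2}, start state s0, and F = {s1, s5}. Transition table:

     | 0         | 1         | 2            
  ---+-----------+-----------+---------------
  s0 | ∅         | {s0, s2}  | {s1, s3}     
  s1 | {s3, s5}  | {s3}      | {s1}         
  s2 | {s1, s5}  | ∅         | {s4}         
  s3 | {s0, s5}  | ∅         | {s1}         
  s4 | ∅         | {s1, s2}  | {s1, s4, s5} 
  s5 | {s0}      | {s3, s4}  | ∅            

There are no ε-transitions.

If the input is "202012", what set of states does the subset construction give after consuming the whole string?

Start in {s0}.
Read '2': {s0} → {s1, s3}.
Read '0': {s1, s3} → {s0, s3, s5}.
Read '2': {s0, s3, s5} → {s1, s3}.
Read '0': {s1, s3} → {s0, s3, s5}.
Read '1': {s0, s3, s5} → {s0, s2, s3, s4}.
Read '2': {s0, s2, s3, s4} → {s1, s3, s4, s5}.

{s1, s3, s4, s5}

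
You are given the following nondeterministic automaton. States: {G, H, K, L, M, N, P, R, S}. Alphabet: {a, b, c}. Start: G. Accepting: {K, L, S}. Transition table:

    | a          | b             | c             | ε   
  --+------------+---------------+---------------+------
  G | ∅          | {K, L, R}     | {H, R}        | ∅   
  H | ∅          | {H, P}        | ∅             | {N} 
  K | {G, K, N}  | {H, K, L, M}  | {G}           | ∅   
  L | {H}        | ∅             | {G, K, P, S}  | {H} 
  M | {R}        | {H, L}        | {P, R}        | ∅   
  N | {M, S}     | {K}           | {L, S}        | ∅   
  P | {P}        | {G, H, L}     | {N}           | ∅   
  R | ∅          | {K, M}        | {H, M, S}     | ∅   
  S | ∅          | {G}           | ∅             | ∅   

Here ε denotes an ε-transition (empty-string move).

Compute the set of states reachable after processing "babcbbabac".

{G, H, L, M, N, P, R, S}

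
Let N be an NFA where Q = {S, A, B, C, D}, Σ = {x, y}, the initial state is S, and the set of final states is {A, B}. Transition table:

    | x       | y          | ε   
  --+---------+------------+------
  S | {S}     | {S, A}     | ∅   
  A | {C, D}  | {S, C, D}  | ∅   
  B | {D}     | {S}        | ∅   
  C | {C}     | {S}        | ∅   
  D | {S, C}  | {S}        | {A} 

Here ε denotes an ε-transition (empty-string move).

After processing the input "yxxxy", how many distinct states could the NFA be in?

Start in {S}.
Read 'y': S→{S, A}; now {S, A}.
Read 'x': S→{S}, A→{C, D}; union {S, C, D}; ε-closure = {S, A, C, D}.
Read 'x': S→{S}, A→{C, D}, C→{C}, D→{S, C}; union {S, C, D}; ε-closure = {S, A, C, D}.
Read 'x': S→{S}, A→{C, D}, C→{C}, D→{S, C}; union {S, C, D}; ε-closure = {S, A, C, D}.
Read 'y': S→{S, A}, A→{S, C, D}, C→{S}, D→{S}; now {S, A, C, D}.
That set has 4 states.

4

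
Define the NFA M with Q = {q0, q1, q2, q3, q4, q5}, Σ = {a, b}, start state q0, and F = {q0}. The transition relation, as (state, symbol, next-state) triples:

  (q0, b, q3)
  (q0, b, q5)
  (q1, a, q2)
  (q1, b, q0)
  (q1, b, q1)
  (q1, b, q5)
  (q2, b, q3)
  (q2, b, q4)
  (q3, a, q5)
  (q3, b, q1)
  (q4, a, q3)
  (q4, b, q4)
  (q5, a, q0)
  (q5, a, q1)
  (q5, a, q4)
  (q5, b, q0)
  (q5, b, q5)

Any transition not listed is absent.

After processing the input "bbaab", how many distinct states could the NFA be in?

3

Start in {q0}.
Read 'b': {q0} → {q3, q5}.
Read 'b': {q3, q5} → {q0, q1, q5}.
Read 'a': {q0, q1, q5} → {q0, q1, q2, q4}.
Read 'a': {q0, q1, q2, q4} → {q2, q3}.
Read 'b': {q2, q3} → {q1, q3, q4}.
That set has 3 states.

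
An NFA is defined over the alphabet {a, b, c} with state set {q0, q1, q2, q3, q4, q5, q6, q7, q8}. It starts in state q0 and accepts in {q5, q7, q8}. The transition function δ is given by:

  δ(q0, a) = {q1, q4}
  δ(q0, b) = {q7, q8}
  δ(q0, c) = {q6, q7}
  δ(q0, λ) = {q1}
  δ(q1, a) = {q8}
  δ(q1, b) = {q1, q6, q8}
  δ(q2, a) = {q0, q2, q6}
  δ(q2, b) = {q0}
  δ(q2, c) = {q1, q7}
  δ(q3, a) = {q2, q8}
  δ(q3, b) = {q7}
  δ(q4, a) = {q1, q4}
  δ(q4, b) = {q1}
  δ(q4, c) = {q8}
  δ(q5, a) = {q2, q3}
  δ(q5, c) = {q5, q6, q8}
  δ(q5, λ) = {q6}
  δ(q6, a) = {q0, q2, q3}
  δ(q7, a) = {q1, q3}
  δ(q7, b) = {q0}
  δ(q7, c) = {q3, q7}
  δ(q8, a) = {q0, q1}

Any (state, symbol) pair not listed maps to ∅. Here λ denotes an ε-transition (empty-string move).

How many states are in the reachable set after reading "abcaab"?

0

Start: ε-closure({q0}) = {q0, q1}.
Read 'a': q0→{q1, q4}, q1→{q8}; now {q1, q4, q8}.
Read 'b': q1→{q1, q6, q8}, q4→{q1}, q8→∅; now {q1, q6, q8}.
Read 'c': q1→∅, q6→∅, q8→∅; now ∅.
The set is empty and remains empty for the remaining 3 symbols.
That set has 0 states.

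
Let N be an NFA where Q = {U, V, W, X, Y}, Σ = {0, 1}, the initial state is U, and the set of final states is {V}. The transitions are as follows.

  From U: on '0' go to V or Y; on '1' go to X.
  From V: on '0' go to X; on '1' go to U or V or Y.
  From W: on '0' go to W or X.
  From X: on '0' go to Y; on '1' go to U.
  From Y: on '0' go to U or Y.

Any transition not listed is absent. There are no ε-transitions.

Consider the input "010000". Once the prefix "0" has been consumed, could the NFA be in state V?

Start in {U}.
Read '0': U→{V, Y}; now {V, Y}.
State V is in {V, Y}.

Yes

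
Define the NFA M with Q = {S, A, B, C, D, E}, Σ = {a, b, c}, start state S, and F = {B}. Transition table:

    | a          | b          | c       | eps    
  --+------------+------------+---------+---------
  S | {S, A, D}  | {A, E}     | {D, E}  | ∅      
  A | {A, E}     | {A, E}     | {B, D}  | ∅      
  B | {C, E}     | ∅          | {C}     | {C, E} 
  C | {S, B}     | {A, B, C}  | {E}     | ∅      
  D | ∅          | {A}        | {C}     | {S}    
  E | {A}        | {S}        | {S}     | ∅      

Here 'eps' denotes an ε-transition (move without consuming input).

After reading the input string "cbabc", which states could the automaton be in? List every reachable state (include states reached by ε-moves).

Start in {S}.
Read 'c': {S} → {S, D, E}.
Read 'b': {S, D, E} → {S, A, E}.
Read 'a': {S, A, E} → {S, A, D, E}.
Read 'b': {S, A, D, E} → {S, A, E}.
Read 'c': {S, A, E} → {S, B, C, D, E}.

{S, B, C, D, E}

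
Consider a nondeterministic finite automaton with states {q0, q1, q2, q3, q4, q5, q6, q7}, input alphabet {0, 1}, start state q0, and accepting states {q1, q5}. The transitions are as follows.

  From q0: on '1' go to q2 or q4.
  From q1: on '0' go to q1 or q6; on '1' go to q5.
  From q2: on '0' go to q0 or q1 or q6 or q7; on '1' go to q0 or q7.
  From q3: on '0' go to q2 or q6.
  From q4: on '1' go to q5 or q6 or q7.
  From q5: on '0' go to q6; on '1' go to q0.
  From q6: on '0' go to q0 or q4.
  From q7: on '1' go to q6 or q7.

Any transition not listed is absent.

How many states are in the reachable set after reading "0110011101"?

0

Start in {q0}.
Read '0': q0→∅; now ∅.
The set is empty and remains empty for the remaining 9 symbols.
That set has 0 states.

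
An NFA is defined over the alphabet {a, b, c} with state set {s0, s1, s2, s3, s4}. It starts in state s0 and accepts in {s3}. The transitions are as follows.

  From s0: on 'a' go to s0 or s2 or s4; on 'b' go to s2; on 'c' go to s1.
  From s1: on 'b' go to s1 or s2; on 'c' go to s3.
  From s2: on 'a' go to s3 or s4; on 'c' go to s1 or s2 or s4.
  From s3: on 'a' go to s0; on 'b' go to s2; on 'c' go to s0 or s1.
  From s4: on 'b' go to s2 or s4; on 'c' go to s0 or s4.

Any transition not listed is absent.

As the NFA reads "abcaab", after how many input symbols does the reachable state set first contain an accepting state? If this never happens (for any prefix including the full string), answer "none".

4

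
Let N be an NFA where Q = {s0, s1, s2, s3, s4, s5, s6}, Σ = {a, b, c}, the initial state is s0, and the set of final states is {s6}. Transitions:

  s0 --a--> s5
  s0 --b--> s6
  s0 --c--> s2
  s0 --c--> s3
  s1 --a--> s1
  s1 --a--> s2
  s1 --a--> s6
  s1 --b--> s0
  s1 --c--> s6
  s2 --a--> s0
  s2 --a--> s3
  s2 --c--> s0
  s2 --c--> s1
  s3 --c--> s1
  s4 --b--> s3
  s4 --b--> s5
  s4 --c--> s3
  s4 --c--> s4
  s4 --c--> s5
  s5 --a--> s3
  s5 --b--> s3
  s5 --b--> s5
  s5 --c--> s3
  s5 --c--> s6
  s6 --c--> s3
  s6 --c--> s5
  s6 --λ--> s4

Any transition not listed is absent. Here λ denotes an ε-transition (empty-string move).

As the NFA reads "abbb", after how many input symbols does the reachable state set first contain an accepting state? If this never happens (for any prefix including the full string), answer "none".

none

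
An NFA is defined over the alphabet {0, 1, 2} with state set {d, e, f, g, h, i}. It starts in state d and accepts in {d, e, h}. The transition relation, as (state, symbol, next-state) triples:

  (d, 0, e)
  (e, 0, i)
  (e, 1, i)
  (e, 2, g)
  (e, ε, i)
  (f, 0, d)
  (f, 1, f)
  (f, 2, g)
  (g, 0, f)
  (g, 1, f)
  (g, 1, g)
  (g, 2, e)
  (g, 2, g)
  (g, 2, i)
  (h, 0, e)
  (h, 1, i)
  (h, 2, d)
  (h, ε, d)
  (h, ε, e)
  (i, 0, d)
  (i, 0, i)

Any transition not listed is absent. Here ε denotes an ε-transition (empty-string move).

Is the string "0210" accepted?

Start in {d}.
Read '0': d→{e}; union {e}; ε-closure = {e, i}.
Read '2': e→{g}, i→∅; now {g}.
Read '1': g→{f, g}; now {f, g}.
Read '0': f→{d}, g→{f}; now {d, f}.
The final set {d, f} contains the accepting state d.

Yes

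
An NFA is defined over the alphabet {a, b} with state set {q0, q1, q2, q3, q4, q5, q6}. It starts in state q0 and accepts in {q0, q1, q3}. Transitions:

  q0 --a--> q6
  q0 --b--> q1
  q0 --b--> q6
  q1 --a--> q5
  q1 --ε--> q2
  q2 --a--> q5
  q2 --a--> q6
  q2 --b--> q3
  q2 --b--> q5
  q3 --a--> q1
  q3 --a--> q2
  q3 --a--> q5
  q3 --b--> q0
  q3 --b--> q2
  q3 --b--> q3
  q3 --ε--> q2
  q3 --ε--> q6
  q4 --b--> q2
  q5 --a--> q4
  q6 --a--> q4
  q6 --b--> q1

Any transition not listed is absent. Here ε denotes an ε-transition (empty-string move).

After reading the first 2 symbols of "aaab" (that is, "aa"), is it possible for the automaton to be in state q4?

Start in {q0}.
Read 'a': {q0} → {q6}.
Read 'a': {q6} → {q4}.
State q4 is in {q4}.

Yes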